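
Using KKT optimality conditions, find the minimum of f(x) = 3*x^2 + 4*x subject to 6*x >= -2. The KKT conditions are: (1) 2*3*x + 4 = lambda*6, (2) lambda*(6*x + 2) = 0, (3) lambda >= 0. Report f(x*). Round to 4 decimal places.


Step 1: Try lambda = 0 (constraint inactive).
x_unc = -4/(2*3) = -0.6667
Check: 6*-0.6667 = -4.0002 < -2 -- violated!
Step 2: Constraint must be active: 6*x = -2
x* = -2/6 = -1/3 = -0.3333 (rounded; the exact value -1/3 is used below)
lambda = (2*3*(-1/3) + 4)/6 = 0.3333
Step 3: Compute optimal value.
f(x*) = 3*(-1/3)^2 + 4*(-1/3) = -1.0


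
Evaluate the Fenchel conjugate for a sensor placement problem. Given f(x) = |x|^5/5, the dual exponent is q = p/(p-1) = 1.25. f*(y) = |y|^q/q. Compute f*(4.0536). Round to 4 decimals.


The conjugate exponent q satisfies 1/p + 1/q = 1.
p = 5, so q = 5/(5 - 1) = 1.25
|y|^q = 4.0536^1.25 = 5.7518
f*(4.0536) = 5.7518 / 1.25 = 4.6014


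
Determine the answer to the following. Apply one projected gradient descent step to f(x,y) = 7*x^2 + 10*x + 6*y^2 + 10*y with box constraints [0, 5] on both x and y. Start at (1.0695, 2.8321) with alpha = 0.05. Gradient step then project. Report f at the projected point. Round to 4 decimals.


Step 1: Compute gradient at (1.0695, 2.8321).
grad_x = 2*7*1.0695 + 10 = 24.973
grad_y = 2*6*2.8321 + 10 = 43.9852
Step 2: Gradient step.
x_raw = 1.0695 - 0.05*24.973 = -0.1792
y_raw = 2.8321 - 0.05*43.9852 = 0.6328
Step 3: Project onto [0, 5].
x_proj = clip(-0.1792) = 0.0
y_proj = clip(0.6328) = 0.6328
Step 4: Evaluate f.
f(0.0, 0.6328) = 8.7313


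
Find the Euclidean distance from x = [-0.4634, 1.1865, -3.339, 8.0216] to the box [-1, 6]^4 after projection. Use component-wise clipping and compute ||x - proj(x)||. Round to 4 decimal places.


Project each component onto [-1, 6].
clip(-0.4634) = -0.4634, clip(1.1865) = 1.1865, clip(-3.339) = -1.0, clip(8.0216) = 6.0
Projection = [-0.4634, 1.1865, -1.0, 6.0]
Squared diffs: [0.0, 0.0, 5.4709, 4.0869]
Distance = sqrt(9.5578) = 3.0916


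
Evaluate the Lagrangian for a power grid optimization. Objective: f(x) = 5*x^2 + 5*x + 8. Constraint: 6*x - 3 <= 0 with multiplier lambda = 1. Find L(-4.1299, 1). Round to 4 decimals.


Step 1: Evaluate f(x).
f(-4.1299) = 5*(-4.1299)^2 + 5*(-4.1299) + 8 = 72.6309
Step 2: Evaluate g(x).
g(-4.1299) = 6*-4.1299 - 3 = -27.7794
Step 3: Compute Lagrangian.
L = 72.6309 + 1*-27.7794 = 44.8515


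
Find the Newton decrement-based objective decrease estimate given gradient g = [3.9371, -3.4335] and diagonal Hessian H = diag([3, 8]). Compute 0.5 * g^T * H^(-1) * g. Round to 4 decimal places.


Step 1: H is diagonal, so H^(-1) * g = [1.3124, -0.4292].
Step 2: g^T H^(-1) g = sum_i g_i^2 / H_ii
  = (3.9371)^2/3 + (-3.4335)^2/8
  = 5.1669 + 1.4736 = 6.6405
Step 3: Objective decrease = 0.5 * g^T H^(-1) g = 3.3203


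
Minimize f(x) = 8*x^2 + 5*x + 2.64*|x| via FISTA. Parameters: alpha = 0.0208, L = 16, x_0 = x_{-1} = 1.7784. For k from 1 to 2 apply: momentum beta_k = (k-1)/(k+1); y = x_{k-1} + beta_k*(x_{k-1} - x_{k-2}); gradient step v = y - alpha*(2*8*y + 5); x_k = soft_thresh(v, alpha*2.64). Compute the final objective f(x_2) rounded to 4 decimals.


FISTA on f(x) = 8*x^2 + 5*x + 2.64*|x|
L = 16, alpha = 0.0208
Iteration 1: beta = 0.0, y = 1.7784 + 0.0*(1.7784 - 1.7784) = 1.7784
  grad(y) = 33.4544, v = y - alpha*grad = 1.0825
  prox(v) = soft_thresh(1.0825, 0.0549) = 1.0276
Iteration 2: beta = 0.3333, y = 1.0276 + 0.3333*(1.0276 - 1.7784) = 0.7774
  grad(y) = 17.4381, v = y - alpha*grad = 0.4147
  prox(v) = soft_thresh(0.4147, 0.0549) = 0.3598
f(x_2) = 8*0.3598^2 + 5*0.3598 + 2.64*|0.3598| = 3.7839


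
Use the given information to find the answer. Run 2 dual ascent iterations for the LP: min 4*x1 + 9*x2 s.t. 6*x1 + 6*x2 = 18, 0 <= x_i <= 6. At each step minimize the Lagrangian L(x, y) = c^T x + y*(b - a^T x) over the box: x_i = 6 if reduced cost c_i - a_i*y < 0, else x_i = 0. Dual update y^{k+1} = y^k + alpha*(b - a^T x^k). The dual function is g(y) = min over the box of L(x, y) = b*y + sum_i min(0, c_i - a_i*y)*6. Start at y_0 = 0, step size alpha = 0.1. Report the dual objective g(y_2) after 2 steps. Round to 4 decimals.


Dual ascent for LP: min 4*x1 + 9*x2, 6*x1 + 6*x2 = 18, 0 <= x_i <= 6
Step 1: y^k = 0.0, reduced costs: (4.0, 9.0)
  x^k = (0.0, 0.0), subgradient = b - a^T x = 18.0
  y^{k+1} = 0.0 + 0.1*18.0 = 1.8
Step 2: y^k = 1.8, reduced costs: (-6.8, -1.8)
  x^k = (6.0, 6.0), subgradient = b - a^T x = -54.0
  y^{k+1} = 1.8 + 0.1*-54.0 = -3.6
Dual objective at y_2 = -3.6: reduced costs (25.6, 30.6), box minimizer x = (0.0, 0.0)
g(y_2) = b*y + (c1 - a1*y)*x1 + (c2 - a2*y)*x2 = 18*(-3.6) + 25.6*0.0 + 30.6*0.0 = -64.8 + 0.0 + 0.0 = -64.8


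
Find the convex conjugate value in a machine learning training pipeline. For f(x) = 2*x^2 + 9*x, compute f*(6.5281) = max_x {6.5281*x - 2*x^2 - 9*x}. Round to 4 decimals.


f*(y) = sup_x {y*x - a*x^2 - b*x} = sup_x {(y-b)*x - a*x^2}
FOC: (y - b) - 2a*x = 0 => x* = (y - b)/(2a)
x* = (6.5281 - 9)/(2*2) = -0.618
f*(6.5281) = (y-b)^2/(4a) = (6.5281 - 9)^2/(4*2)
= 6.1103/8 = 0.7638


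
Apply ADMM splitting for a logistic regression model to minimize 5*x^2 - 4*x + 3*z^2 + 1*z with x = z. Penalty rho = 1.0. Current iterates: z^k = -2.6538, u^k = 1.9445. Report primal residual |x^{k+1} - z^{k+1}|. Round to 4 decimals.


ADMM iteration with rho = 1.0, z^k = -2.6538, u^k = 1.9445
Step 1: x-update.
Minimize 5*x^2 - 4*x + (1.0/2)*(x + 2.6538 + 1.9445)^2
FOC: (2*5 + 1.0)*x = 4 + 1.0*(-2.6538 - 1.9445)
x^{k+1} = -0.0544
Step 2: z-update.
Minimize 3*z^2 + 1*z + (1.0/2)*(-0.0544 - z + 1.9445)^2
FOC: (2*3 + 1.0)*z = -1 + 1.0*(-0.0544 + 1.9445)
z^{k+1} = 0.1272
Step 3: u-update.
u^{k+1} = 1.9445 - 0.0544 - 0.1272 = 1.763
Step 4: Primal residual = |-0.0544 - 0.1272| = 0.1815


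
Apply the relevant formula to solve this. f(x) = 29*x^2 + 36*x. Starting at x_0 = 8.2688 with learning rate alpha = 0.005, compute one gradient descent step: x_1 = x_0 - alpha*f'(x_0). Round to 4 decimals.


We compute the gradient at x_0 and apply the update.
f'(x) = 58*x + 36
f'(8.2688) = 58*8.2688 + 36 = 515.5904
x_1 = 8.2688 - 0.005*515.5904 = 5.6908


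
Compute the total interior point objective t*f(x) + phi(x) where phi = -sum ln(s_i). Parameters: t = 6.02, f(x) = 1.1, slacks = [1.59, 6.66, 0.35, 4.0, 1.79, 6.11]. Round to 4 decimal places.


Step 1: Compute log-barrier.
ln values: [0.4637, 1.8961, -1.0498, 1.3863, 0.5822, 1.8099]
phi = -(0.4637 + 1.8961 - 1.0498 + 1.3863 + 0.5822 + 1.8099) = -5.0885
Step 2: Compute augmented objective.
t*f(x) = 6.02*1.1 = 6.622
Total = 6.622 - 5.0885 = 1.5335


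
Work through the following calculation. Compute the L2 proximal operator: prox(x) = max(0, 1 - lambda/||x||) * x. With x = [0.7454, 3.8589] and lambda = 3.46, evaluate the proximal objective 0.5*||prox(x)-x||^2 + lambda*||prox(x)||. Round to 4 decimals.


Step 1: Compute ||x||.
||x|| = 3.9302
Step 2: Compute scaling factor.
scale = max(0, 1 - 3.46/3.9302) = 0.1196
Step 3: prox(x) = [0.0892, 0.4617]
||prox(x)|| = 0.4702
Step 4: Proximal objective.
0.5*||prox-x||^2 = 5.9858
lambda*||prox|| = 1.6269
Total = 7.6128


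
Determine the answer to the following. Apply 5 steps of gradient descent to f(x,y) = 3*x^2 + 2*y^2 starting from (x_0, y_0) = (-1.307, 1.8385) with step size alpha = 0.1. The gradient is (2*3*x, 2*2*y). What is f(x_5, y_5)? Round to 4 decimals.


Gradient descent on f(x,y) = 3*x^2 + 2*y^2.
Starting point: (-1.307, 1.8385), alpha = 0.1
Step 1: grad_x = 2*3*-1.307 = -7.842, grad_y = 2*2*1.8385 = 7.354
  x_1 = -1.307 - 0.1*-7.842 = -0.5228
  y_1 = 1.8385 - 0.1*7.354 = 1.1031
Step 2: grad_x = 2*3*-0.5228 = -3.1368, grad_y = 2*2*1.1031 = 4.4124
  x_2 = -0.5228 - 0.1*-3.1368 = -0.2091
  y_2 = 1.1031 - 0.1*4.4124 = 0.6619
Step 3: grad_x = 2*3*-0.2091 = -1.2547, grad_y = 2*2*0.6619 = 2.6474
  x_3 = -0.2091 - 0.1*-1.2547 = -0.0836
  y_3 = 0.6619 - 0.1*2.6474 = 0.3971
Step 4: grad_x = 2*3*-0.0836 = -0.5019, grad_y = 2*2*0.3971 = 1.5885
  x_4 = -0.0836 - 0.1*-0.5019 = -0.0335
  y_4 = 0.3971 - 0.1*1.5885 = 0.2383
Step 5: grad_x = 2*3*-0.0335 = -0.2008, grad_y = 2*2*0.2383 = 0.9531
  x_5 = -0.0335 - 0.1*-0.2008 = -0.0134
  y_5 = 0.2383 - 0.1*0.9531 = 0.143
f(-0.0134, 0.143) = 3*(-0.0134)^2 + 2*0.143^2 = 0.0414


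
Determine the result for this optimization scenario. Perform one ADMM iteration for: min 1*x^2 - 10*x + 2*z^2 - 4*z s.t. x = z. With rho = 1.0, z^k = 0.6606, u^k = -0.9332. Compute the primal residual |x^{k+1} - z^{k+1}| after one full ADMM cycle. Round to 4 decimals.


ADMM iteration with rho = 1.0, z^k = 0.6606, u^k = -0.9332
Step 1: x-update.
Minimize 1*x^2 - 10*x + (1.0/2)*(x - 0.6606 - 0.9332)^2
FOC: (2*1 + 1.0)*x = 10 + 1.0*(0.6606 + 0.9332)
x^{k+1} = 3.8646
Step 2: z-update.
Minimize 2*z^2 - 4*z + (1.0/2)*(3.8646 - z - 0.9332)^2
FOC: (2*2 + 1.0)*z = 4 + 1.0*(3.8646 - 0.9332)
z^{k+1} = 1.3863
Step 3: u-update.
u^{k+1} = -0.9332 + 3.8646 - 1.3863 = 1.5451
Step 4: Primal residual = |3.8646 - 1.3863| = 2.4783


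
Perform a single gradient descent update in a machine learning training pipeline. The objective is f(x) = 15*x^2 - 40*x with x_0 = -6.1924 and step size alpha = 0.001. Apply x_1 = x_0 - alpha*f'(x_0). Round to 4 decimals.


We compute the gradient at x_0 and apply the update.
f'(x) = 30*x - 40
f'(-6.1924) = 30*-6.1924 - 40 = -225.772
x_1 = -6.1924 - 0.001*-225.772 = -5.9666


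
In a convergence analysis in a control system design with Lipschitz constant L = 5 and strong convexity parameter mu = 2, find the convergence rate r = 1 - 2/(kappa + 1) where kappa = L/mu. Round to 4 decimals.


Step 1: Compute the condition number.
kappa = L/mu = 5/2 = 2.5
Step 2: Compute the convergence rate.
r = 1 - 2/(kappa + 1) = 1 - 2*mu/(L + mu) = (L - mu)/(L + mu) = 3/7 = 0.4286


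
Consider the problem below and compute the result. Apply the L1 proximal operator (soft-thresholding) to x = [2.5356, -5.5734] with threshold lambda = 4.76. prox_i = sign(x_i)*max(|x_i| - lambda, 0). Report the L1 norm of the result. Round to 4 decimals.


Soft-thresholding with lambda = 4.76:
prox(2.5356) = sign(2.5356)*max(|2.5356| - 4.76, 0) = 0.0
prox(-5.5734) = sign(-5.5734)*max(|-5.5734| - 4.76, 0) = -0.8134
prox(x) = [0.0, -0.8134]
||prox(x)||_1 = 0.0 + 0.8134 = 0.8134


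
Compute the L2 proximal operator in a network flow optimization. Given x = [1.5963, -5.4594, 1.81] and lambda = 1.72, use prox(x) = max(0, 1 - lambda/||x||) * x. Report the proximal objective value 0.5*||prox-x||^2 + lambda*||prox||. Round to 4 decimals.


Step 1: Compute ||x||.
||x|| = 5.969
Step 2: Compute scaling factor.
scale = max(0, 1 - 1.72/5.969) = 0.7118
Step 3: prox(x) = [1.1363, -3.8863, 1.2884]
||prox(x)|| = 4.249
Step 4: Proximal objective.
0.5*||prox-x||^2 = 1.4792
lambda*||prox|| = 7.3083
Total = 8.7875


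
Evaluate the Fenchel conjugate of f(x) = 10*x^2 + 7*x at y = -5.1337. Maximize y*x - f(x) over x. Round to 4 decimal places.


f*(y) = sup_x {y*x - a*x^2 - b*x} = sup_x {(y-b)*x - a*x^2}
FOC: (y - b) - 2a*x = 0 => x* = (y - b)/(2a)
x* = (-5.1337 - 7)/(2*10) = -0.6067
f*(-5.1337) = (y-b)^2/(4a) = (-5.1337 - 7)^2/(4*10)
= 147.2267/40 = 3.6807


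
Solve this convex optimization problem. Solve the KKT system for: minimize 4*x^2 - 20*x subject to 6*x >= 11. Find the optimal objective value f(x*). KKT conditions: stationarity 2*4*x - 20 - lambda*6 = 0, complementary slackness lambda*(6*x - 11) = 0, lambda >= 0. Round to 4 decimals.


Step 1: Try lambda = 0 (constraint inactive).
Stationarity: 2*4*x - 20 = 0
x* = 20/(2*4) = 2.5
Check constraint: 6*2.5 = 15.0 >= 11 -- satisfied.
Step 2: Compute optimal value.
f(x*) = 4*2.5^2 - 20*2.5 = -25.0


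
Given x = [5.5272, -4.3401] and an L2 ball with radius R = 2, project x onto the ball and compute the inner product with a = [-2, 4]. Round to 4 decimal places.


Step 1: Compute ||x|| (intermediates to 6 decimals).
||x|| = sqrt(5.5272^2 + (-4.3401)^2) = 7.027546
Step 2: Project.
Since ||x|| > R, scale = R/||x|| = 2/7.027546 = 0.284594, proj(x) = scale * x
proj(x) = [1.573008, -1.235166]
Step 3: Dot product.
a^T * proj(x) = -2*1.573008 + 4*(-1.235166) = -8.0867


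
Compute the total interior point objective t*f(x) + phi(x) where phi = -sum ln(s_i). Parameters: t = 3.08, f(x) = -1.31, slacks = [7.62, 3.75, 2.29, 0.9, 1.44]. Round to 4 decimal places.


Step 1: Compute log-barrier.
ln values: [2.0308, 1.3218, 0.8286, -0.1054, 0.3646]
phi = -(2.0308 + 1.3218 + 0.8286 - 0.1054 + 0.3646) = -4.4404
Step 2: Compute augmented objective.
t*f(x) = 3.08*-1.31 = -4.0348
Total = -4.0348 - 4.4404 = -8.4752


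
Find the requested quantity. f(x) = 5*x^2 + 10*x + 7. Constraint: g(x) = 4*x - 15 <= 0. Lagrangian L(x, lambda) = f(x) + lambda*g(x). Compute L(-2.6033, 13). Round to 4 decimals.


Step 1: Evaluate f(x).
f(-2.6033) = 5*(-2.6033)^2 + 10*(-2.6033) + 7 = 14.8529
Step 2: Evaluate g(x).
g(-2.6033) = 4*-2.6033 - 15 = -25.4132
Step 3: Compute Lagrangian.
L = 14.8529 + 13*-25.4132 = -315.5187


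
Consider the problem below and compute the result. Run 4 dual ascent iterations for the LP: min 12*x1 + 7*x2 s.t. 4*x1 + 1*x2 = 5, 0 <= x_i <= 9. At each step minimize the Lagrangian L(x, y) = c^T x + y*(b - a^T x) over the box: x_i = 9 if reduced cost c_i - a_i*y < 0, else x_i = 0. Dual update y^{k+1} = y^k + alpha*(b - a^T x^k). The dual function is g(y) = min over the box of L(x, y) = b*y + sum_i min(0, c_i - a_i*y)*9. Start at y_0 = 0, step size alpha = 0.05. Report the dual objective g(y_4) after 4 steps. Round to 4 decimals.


Dual ascent for LP: min 12*x1 + 7*x2, 4*x1 + 1*x2 = 5, 0 <= x_i <= 9
Step 1: y^k = 0.0, reduced costs: (12.0, 7.0)
  x^k = (0.0, 0.0), subgradient = b - a^T x = 5.0
  y^{k+1} = 0.0 + 0.05*5.0 = 0.25
Step 2: y^k = 0.25, reduced costs: (11.0, 6.75)
  x^k = (0.0, 0.0), subgradient = b - a^T x = 5.0
  y^{k+1} = 0.25 + 0.05*5.0 = 0.5
Step 3: y^k = 0.5, reduced costs: (10.0, 6.5)
  x^k = (0.0, 0.0), subgradient = b - a^T x = 5.0
  y^{k+1} = 0.5 + 0.05*5.0 = 0.75
Step 4: y^k = 0.75, reduced costs: (9.0, 6.25)
  x^k = (0.0, 0.0), subgradient = b - a^T x = 5.0
  y^{k+1} = 0.75 + 0.05*5.0 = 1.0
Dual objective at y_4 = 1.0: reduced costs (8.0, 6.0), box minimizer x = (0.0, 0.0)
g(y_4) = b*y + (c1 - a1*y)*x1 + (c2 - a2*y)*x2 = 5*1.0 + 8.0*0.0 + 6.0*0.0 = 5.0 + 0.0 + 0.0 = 5.0


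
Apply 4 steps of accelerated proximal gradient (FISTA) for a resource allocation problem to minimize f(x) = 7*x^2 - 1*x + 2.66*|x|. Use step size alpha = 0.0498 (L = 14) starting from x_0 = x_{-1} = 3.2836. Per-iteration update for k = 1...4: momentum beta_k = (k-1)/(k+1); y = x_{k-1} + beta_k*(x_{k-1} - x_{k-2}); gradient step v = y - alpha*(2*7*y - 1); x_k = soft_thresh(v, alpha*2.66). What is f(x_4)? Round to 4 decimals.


FISTA on f(x) = 7*x^2 - 1*x + 2.66*|x|
L = 14, alpha = 0.0498
Iteration 1: beta = 0.0, y = 3.2836 + 0.0*(3.2836 - 3.2836) = 3.2836
  grad(y) = 44.9704, v = y - alpha*grad = 1.0441
  prox(v) = soft_thresh(1.0441, 0.1325) = 0.9116
Iteration 2: beta = 0.3333, y = 0.9116 + 0.3333*(0.9116 - 3.2836) = 0.1209
  grad(y) = 0.6932, v = y - alpha*grad = 0.0864
  prox(v) = soft_thresh(0.0864, 0.1325) = 0.0
Iteration 3: beta = 0.5, y = 0.0 + 0.5*(0.0 - 0.9116) = -0.4558
  grad(y) = -7.3812, v = y - alpha*grad = -0.0882
  prox(v) = soft_thresh(-0.0882, 0.1325) = 0.0
Iteration 4: beta = 0.6, y = 0.0 + 0.6*(0.0 - 0.0) = 0.0
  grad(y) = -1.0, v = y - alpha*grad = 0.0498
  prox(v) = soft_thresh(0.0498, 0.1325) = 0.0
f(x_4) = 7*0.0^2 - 1*0.0 + 2.66*|0.0| = 0.0


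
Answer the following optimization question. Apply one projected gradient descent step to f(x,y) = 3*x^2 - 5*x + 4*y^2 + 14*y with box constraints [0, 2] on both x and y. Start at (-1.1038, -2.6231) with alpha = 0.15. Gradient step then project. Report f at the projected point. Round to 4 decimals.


Step 1: Compute gradient at (-1.1038, -2.6231).
grad_x = 2*3*-1.1038 - 5 = -11.6228
grad_y = 2*4*-2.6231 + 14 = -6.9848
Step 2: Gradient step.
x_raw = -1.1038 - 0.15*-11.6228 = 0.6396
y_raw = -2.6231 - 0.15*-6.9848 = -1.5754
Step 3: Project onto [0, 2].
x_proj = clip(0.6396) = 0.6396
y_proj = clip(-1.5754) = 0.0
Step 4: Evaluate f.
f(0.6396, 0.0) = -1.9708


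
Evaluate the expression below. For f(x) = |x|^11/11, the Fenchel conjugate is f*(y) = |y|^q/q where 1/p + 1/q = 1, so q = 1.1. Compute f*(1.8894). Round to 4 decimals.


The conjugate exponent q satisfies 1/p + 1/q = 1.
p = 11, so q = 11/(11 - 1) = 1.1
|y|^q = 1.8894^1.1 = 2.0135
f*(1.8894) = 2.0135 / 1.1 = 1.8305


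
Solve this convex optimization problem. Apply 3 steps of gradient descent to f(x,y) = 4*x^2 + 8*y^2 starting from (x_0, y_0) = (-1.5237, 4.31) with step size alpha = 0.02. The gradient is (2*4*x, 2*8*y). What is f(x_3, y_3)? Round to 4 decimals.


Gradient descent on f(x,y) = 4*x^2 + 8*y^2.
Starting point: (-1.5237, 4.31), alpha = 0.02
Step 1: grad_x = 2*4*-1.5237 = -12.1896, grad_y = 2*8*4.31 = 68.96
  x_1 = -1.5237 - 0.02*-12.1896 = -1.2799
  y_1 = 4.31 - 0.02*68.96 = 2.9308
Step 2: grad_x = 2*4*-1.2799 = -10.2393, grad_y = 2*8*2.9308 = 46.8928
  x_2 = -1.2799 - 0.02*-10.2393 = -1.0751
  y_2 = 2.9308 - 0.02*46.8928 = 1.9929
Step 3: grad_x = 2*4*-1.0751 = -8.601, grad_y = 2*8*1.9929 = 31.8871
  x_3 = -1.0751 - 0.02*-8.601 = -0.9031
  y_3 = 1.9929 - 0.02*31.8871 = 1.3552
f(-0.9031, 1.3552) = 4*(-0.9031)^2 + 8*1.3552^2 = 17.955


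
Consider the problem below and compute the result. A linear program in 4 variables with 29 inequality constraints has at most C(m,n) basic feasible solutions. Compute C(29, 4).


Each vertex corresponds to some choice of n active constraints out of m, so the number of vertices is at most C(m, n) = m! / (n!(m-n)!).
m = 29, n = 4
Numerator: 29 * 28 * 27 * 26
Denominator: 4! = 24
C(29, 4) = 23751


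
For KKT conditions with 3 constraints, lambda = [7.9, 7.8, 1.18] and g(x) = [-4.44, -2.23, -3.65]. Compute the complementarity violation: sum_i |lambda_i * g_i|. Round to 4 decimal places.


KKT complementary slackness check:
lambda_1 * g_1 = 7.9 * -4.44 = -35.076
lambda_2 * g_2 = 7.8 * -2.23 = -17.394
lambda_3 * g_3 = 1.18 * -3.65 = -4.307
Total violation = 35.076 + 17.394 + 4.307 = 56.777


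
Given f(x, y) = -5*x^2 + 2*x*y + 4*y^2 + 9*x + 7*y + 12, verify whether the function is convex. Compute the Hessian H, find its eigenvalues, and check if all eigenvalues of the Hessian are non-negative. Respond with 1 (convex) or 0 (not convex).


The Hessian of f(x,y) = -5*x^2 + 2*x*y + 4*y^2 + 9*x + 7*y + 12 is:
H = [[-10, 2], [2, 8]]
Trace = -10 + 8 = -2
Determinant = -10*8 - (2)^2 = -84
Discriminant = (-2)^2 - 4*-84 = 340.0
Eigenvalues: lambda_1 = -10.2195, lambda_2 = 8.2195
The function is not convex.

0


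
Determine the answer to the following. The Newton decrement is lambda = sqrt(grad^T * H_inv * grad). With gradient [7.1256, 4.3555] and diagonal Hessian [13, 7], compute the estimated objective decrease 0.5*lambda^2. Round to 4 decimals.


Step 1: H is diagonal, so H^(-1) * g = [0.5481, 0.6222].
Step 2: g^T H^(-1) g = sum_i g_i^2 / H_ii
  = (7.1256)^2/13 + (4.3555)^2/7
  = 3.9057 + 2.7101 = 6.6158
Step 3: Objective decrease = 0.5 * g^T H^(-1) g = 3.3079


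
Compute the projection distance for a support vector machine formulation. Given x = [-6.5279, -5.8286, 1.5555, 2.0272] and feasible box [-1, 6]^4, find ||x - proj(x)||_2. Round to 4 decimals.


Project each component onto [-1, 6].
clip(-6.5279) = -1.0, clip(-5.8286) = -1.0, clip(1.5555) = 1.5555, clip(2.0272) = 2.0272
Projection = [-1.0, -1.0, 1.5555, 2.0272]
Squared diffs: [30.5577, 23.3154, 0.0, 0.0]
Distance = sqrt(53.8731) = 7.3398


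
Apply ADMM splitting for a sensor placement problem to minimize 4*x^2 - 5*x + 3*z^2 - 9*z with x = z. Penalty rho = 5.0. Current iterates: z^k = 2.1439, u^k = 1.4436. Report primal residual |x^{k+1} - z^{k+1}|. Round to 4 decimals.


ADMM iteration with rho = 5.0, z^k = 2.1439, u^k = 1.4436
Step 1: x-update.
Minimize 4*x^2 - 5*x + (5.0/2)*(x - 2.1439 + 1.4436)^2
FOC: (2*4 + 5.0)*x = 5 + 5.0*(2.1439 - 1.4436)
x^{k+1} = 0.654
Step 2: z-update.
Minimize 3*z^2 - 9*z + (5.0/2)*(0.654 - z + 1.4436)^2
FOC: (2*3 + 5.0)*z = 9 + 5.0*(0.654 + 1.4436)
z^{k+1} = 1.7716
Step 3: u-update.
u^{k+1} = 1.4436 + 0.654 - 1.7716 = 0.3259
Step 4: Primal residual = |0.654 - 1.7716| = 1.1177


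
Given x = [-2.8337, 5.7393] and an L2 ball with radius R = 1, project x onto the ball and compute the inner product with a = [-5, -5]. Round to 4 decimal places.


Step 1: Compute ||x|| (intermediates to 6 decimals).
||x|| = sqrt((-2.8337)^2 + 5.7393^2) = 6.400736
Step 2: Project.
Since ||x|| > R, scale = R/||x|| = 1/6.400736 = 0.156232, proj(x) = scale * x
proj(x) = [-0.442715, 0.896662]
Step 3: Dot product.
a^T * proj(x) = -5*(-0.442715) - 5*0.896662 = -2.2697


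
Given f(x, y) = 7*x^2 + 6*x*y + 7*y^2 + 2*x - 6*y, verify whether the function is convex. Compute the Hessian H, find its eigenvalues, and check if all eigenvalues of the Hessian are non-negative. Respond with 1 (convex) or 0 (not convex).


The Hessian of f(x,y) = 7*x^2 + 6*x*y + 7*y^2 + 2*x - 6*y is:
H = [[14, 6], [6, 14]]
Trace = 14 + 14 = 28
Determinant = 14*14 - (6)^2 = 160
Discriminant = (28)^2 - 4*160 = 144.0
Eigenvalues: lambda_1 = 8.0, lambda_2 = 20.0
The function is convex.

1


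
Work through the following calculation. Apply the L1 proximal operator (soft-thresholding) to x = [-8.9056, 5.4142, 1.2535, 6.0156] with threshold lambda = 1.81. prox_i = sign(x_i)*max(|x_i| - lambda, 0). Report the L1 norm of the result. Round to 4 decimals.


Soft-thresholding with lambda = 1.81:
prox(-8.9056) = sign(-8.9056)*max(|-8.9056| - 1.81, 0) = -7.0956
prox(5.4142) = sign(5.4142)*max(|5.4142| - 1.81, 0) = 3.6042
prox(1.2535) = sign(1.2535)*max(|1.2535| - 1.81, 0) = 0.0
prox(6.0156) = sign(6.0156)*max(|6.0156| - 1.81, 0) = 4.2056
prox(x) = [-7.0956, 3.6042, 0.0, 4.2056]
||prox(x)||_1 = 7.0956 + 3.6042 + 0.0 + 4.2056 = 14.9054


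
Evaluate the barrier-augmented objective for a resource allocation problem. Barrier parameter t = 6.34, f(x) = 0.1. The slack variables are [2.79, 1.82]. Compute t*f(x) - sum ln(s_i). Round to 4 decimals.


Step 1: Compute log-barrier.
ln values: [1.026, 0.5988]
phi = -(1.026 + 0.5988) = -1.6249
Step 2: Compute augmented objective.
t*f(x) = 6.34*0.1 = 0.634
Total = 0.634 - 1.6249 = -0.9909


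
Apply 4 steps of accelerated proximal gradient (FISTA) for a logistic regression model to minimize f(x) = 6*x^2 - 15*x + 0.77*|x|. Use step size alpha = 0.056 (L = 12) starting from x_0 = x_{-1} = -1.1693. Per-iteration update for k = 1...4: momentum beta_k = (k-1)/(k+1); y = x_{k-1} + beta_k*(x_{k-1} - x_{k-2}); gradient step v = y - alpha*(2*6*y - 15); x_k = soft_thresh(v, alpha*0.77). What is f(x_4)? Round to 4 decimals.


FISTA on f(x) = 6*x^2 - 15*x + 0.77*|x|
L = 12, alpha = 0.056
Iteration 1: beta = 0.0, y = -1.1693 + 0.0*(-1.1693 + 1.1693) = -1.1693
  grad(y) = -29.0316, v = y - alpha*grad = 0.4565
  prox(v) = soft_thresh(0.4565, 0.0431) = 0.4133
Iteration 2: beta = 0.3333, y = 0.4133 + 0.3333*(0.4133 + 1.1693) = 0.9409
  grad(y) = -3.7092, v = y - alpha*grad = 1.1486
  prox(v) = soft_thresh(1.1486, 0.0431) = 1.1055
Iteration 3: beta = 0.5, y = 1.1055 + 0.5*(1.1055 - 0.4133) = 1.4516
  grad(y) = 2.4188, v = y - alpha*grad = 1.3161
  prox(v) = soft_thresh(1.3161, 0.0431) = 1.273
Iteration 4: beta = 0.6, y = 1.273 + 0.6*(1.273 - 1.1055) = 1.3735
  grad(y) = 1.4819, v = y - alpha*grad = 1.2905
  prox(v) = soft_thresh(1.2905, 0.0431) = 1.2474
f(x_4) = 6*1.2474^2 - 15*1.2474 + 0.77*|1.2474| = -8.4145


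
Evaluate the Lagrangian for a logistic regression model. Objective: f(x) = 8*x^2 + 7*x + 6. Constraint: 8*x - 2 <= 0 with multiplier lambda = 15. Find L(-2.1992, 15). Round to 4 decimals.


Step 1: Evaluate f(x).
f(-2.1992) = 8*(-2.1992)^2 + 7*(-2.1992) + 6 = 29.2974
Step 2: Evaluate g(x).
g(-2.1992) = 8*-2.1992 - 2 = -19.5936
Step 3: Compute Lagrangian.
L = 29.2974 + 15*-19.5936 = -264.6066


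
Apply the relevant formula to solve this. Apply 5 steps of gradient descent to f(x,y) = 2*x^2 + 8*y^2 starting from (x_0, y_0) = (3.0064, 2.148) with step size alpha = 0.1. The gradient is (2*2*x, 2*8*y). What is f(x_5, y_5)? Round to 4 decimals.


Gradient descent on f(x,y) = 2*x^2 + 8*y^2.
Starting point: (3.0064, 2.148), alpha = 0.1
Step 1: grad_x = 2*2*3.0064 = 12.0256, grad_y = 2*8*2.148 = 34.368
  x_1 = 3.0064 - 0.1*12.0256 = 1.8038
  y_1 = 2.148 - 0.1*34.368 = -1.2888
Step 2: grad_x = 2*2*1.8038 = 7.2154, grad_y = 2*8*-1.2888 = -20.6208
  x_2 = 1.8038 - 0.1*7.2154 = 1.0823
  y_2 = -1.2888 - 0.1*-20.6208 = 0.7733
Step 3: grad_x = 2*2*1.0823 = 4.3292, grad_y = 2*8*0.7733 = 12.3725
  x_3 = 1.0823 - 0.1*4.3292 = 0.6494
  y_3 = 0.7733 - 0.1*12.3725 = -0.464
Step 4: grad_x = 2*2*0.6494 = 2.5975, grad_y = 2*8*-0.464 = -7.4235
  x_4 = 0.6494 - 0.1*2.5975 = 0.3896
  y_4 = -0.464 - 0.1*-7.4235 = 0.2784
Step 5: grad_x = 2*2*0.3896 = 1.5585, grad_y = 2*8*0.2784 = 4.4541
  x_5 = 0.3896 - 0.1*1.5585 = 0.2338
  y_5 = 0.2784 - 0.1*4.4541 = -0.167
f(0.2338, -0.167) = 2*0.2338^2 + 8*(-0.167)^2 = 0.3325


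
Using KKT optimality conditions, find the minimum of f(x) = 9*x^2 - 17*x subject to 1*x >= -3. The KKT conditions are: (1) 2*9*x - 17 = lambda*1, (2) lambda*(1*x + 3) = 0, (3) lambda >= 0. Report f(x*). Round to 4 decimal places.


Step 1: Try lambda = 0 (constraint inactive).
Stationarity: 2*9*x - 17 = 0
x* = 17/(2*9) = 17/18 = 0.9444 (rounded; the exact value 17/18 is used below)
Check constraint: 1*0.9444 = 0.9444 >= -3 -- satisfied.
Step 2: Compute optimal value.
f(x*) = 9*(17/18)^2 - 17*(17/18) = -8.0278


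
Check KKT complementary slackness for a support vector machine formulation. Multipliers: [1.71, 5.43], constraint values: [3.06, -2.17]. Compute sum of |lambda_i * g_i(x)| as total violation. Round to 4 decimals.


KKT complementary slackness check:
lambda_1 * g_1 = 1.71 * 3.06 = 5.2326
lambda_2 * g_2 = 5.43 * -2.17 = -11.7831
Total violation = 5.2326 + 11.7831 = 17.0157


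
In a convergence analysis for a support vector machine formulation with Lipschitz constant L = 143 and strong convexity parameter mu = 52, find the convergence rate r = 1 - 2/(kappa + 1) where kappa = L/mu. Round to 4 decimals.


Step 1: Compute the condition number.
kappa = L/mu = 143/52 = 2.75
Step 2: Compute the convergence rate.
r = 1 - 2/(kappa + 1) = 1 - 2*mu/(L + mu) = (L - mu)/(L + mu) = 91/195 = 0.4667


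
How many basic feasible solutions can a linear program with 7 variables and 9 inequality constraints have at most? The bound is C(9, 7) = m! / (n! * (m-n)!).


Each vertex corresponds to some choice of n active constraints out of m, so the number of vertices is at most C(m, n) = m! / (n!(m-n)!).
m = 9, n = 7
Numerator: 9 * 8 * 7 * 6 * 5 * 4 * 3
Denominator: 7! = 5040
C(9, 7) = 36


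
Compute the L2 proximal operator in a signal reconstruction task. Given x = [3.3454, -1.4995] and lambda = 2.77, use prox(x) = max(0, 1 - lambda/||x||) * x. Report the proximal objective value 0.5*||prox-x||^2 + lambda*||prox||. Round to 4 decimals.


Step 1: Compute ||x||.
||x|| = 3.6661
Step 2: Compute scaling factor.
scale = max(0, 1 - 2.77/3.6661) = 0.2444
Step 3: prox(x) = [0.8177, -0.3665]
||prox(x)|| = 0.8961
Step 4: Proximal objective.
0.5*||prox-x||^2 = 3.8365
lambda*||prox|| = 2.4822
Total = 6.3186


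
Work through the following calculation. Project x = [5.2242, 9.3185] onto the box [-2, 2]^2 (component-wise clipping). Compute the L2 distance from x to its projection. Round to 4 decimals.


Project each component onto [-2, 2].
clip(5.2242) = 2.0, clip(9.3185) = 2.0
Projection = [2.0, 2.0]
Squared diffs: [10.3955, 53.5604]
Distance = sqrt(63.9559) = 7.9972


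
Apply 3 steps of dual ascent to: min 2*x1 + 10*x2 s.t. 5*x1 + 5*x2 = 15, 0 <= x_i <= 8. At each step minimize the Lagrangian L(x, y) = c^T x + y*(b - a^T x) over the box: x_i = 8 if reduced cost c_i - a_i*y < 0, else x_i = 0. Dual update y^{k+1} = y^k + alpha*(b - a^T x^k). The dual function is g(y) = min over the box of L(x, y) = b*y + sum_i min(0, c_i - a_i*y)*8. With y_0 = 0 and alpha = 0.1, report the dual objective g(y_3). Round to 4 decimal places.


Dual ascent for LP: min 2*x1 + 10*x2, 5*x1 + 5*x2 = 15, 0 <= x_i <= 8
Step 1: y^k = 0.0, reduced costs: (2.0, 10.0)
  x^k = (0.0, 0.0), subgradient = b - a^T x = 15.0
  y^{k+1} = 0.0 + 0.1*15.0 = 1.5
Step 2: y^k = 1.5, reduced costs: (-5.5, 2.5)
  x^k = (8.0, 0.0), subgradient = b - a^T x = -25.0
  y^{k+1} = 1.5 + 0.1*-25.0 = -1.0
Step 3: y^k = -1.0, reduced costs: (7.0, 15.0)
  x^k = (0.0, 0.0), subgradient = b - a^T x = 15.0
  y^{k+1} = -1.0 + 0.1*15.0 = 0.5
Dual objective at y_3 = 0.5: reduced costs (-0.5, 7.5), box minimizer x = (8.0, 0.0)
g(y_3) = b*y + (c1 - a1*y)*x1 + (c2 - a2*y)*x2 = 15*0.5 + (-0.5)*8.0 + 7.5*0.0 = 7.5 - 4.0 + 0.0 = 3.5


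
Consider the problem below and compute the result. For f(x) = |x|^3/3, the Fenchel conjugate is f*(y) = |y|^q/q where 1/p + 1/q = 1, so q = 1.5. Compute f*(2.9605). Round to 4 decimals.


The conjugate exponent q satisfies 1/p + 1/q = 1.
p = 3, so q = 3/(3 - 1) = 1.5
|y|^q = 2.9605^1.5 = 5.0939
f*(2.9605) = 5.0939 / 1.5 = 3.3959


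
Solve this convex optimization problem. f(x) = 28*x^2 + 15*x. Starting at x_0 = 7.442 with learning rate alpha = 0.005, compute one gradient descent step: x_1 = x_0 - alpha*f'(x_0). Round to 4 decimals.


We compute the gradient at x_0 and apply the update.
f'(x) = 56*x + 15
f'(7.442) = 56*7.442 + 15 = 431.752
x_1 = 7.442 - 0.005*431.752 = 5.2832


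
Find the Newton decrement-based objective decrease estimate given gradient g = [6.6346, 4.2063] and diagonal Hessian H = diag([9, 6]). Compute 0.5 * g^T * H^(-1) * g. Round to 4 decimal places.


Step 1: H is diagonal, so H^(-1) * g = [0.7372, 0.7011].
Step 2: g^T H^(-1) g = sum_i g_i^2 / H_ii
  = (6.6346)^2/9 + (4.2063)^2/6
  = 4.8909 + 2.9488 = 7.8397
Step 3: Objective decrease = 0.5 * g^T H^(-1) g = 3.9199


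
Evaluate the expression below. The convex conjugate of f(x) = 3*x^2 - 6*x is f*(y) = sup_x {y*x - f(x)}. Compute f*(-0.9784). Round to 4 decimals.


f*(y) = sup_x {y*x - a*x^2 - b*x} = sup_x {(y-b)*x - a*x^2}
FOC: (y - b) - 2a*x = 0 => x* = (y - b)/(2a)
x* = (-0.9784 + 6)/(2*3) = 0.8369
f*(-0.9784) = (y-b)^2/(4a) = (-0.9784 + 6)^2/(4*3)
= 25.2165/12 = 2.1014


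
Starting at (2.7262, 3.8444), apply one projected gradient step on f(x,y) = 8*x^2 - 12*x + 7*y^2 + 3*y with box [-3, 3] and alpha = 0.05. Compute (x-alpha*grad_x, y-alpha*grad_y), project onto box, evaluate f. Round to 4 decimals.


Step 1: Compute gradient at (2.7262, 3.8444).
grad_x = 2*8*2.7262 - 12 = 31.6192
grad_y = 2*7*3.8444 + 3 = 56.8216
Step 2: Gradient step.
x_raw = 2.7262 - 0.05*31.6192 = 1.1452
y_raw = 3.8444 - 0.05*56.8216 = 1.0033
Step 3: Project onto [-3, 3].
x_proj = clip(1.1452) = 1.1452
y_proj = clip(1.0033) = 1.0033
Step 4: Evaluate f.
f(1.1452, 1.0033) = 6.8062


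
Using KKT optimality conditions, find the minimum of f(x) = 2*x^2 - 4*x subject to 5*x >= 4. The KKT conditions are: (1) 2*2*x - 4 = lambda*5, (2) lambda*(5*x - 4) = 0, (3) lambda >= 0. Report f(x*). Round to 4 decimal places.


Step 1: Try lambda = 0 (constraint inactive).
Stationarity: 2*2*x - 4 = 0
x* = 4/(2*2) = 1.0
Check constraint: 5*1.0 = 5.0 >= 4 -- satisfied.
Step 2: Compute optimal value.
f(x*) = 2*1.0^2 - 4*1.0 = -2.0


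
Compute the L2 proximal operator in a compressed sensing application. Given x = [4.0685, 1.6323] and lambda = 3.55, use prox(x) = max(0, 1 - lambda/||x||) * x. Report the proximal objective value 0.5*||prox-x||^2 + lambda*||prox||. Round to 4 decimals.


Step 1: Compute ||x||.
||x|| = 4.3837
Step 2: Compute scaling factor.
scale = max(0, 1 - 3.55/4.3837) = 0.1902
Step 3: prox(x) = [0.7738, 0.3104]
||prox(x)|| = 0.8337
Step 4: Proximal objective.
0.5*||prox-x||^2 = 6.3013
lambda*||prox|| = 2.9596
Total = 9.261


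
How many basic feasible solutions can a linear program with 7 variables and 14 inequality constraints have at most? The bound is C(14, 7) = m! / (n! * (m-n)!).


Each vertex corresponds to some choice of n active constraints out of m, so the number of vertices is at most C(m, n) = m! / (n!(m-n)!).
m = 14, n = 7
Numerator: 14 * 13 * 12 * 11 * 10 * 9 * 8
Denominator: 7! = 5040
C(14, 7) = 3432


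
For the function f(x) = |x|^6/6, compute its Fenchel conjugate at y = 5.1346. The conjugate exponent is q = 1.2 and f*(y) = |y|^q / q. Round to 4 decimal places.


The conjugate exponent q satisfies 1/p + 1/q = 1.
p = 6, so q = 6/(6 - 1) = 1.2
|y|^q = 5.1346^1.2 = 7.1221
f*(5.1346) = 7.1221 / 1.2 = 5.9351


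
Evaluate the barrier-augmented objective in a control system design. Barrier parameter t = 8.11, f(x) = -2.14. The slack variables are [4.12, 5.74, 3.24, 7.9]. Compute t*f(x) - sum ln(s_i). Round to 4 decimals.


Step 1: Compute log-barrier.
ln values: [1.4159, 1.7475, 1.1756, 2.0669]
phi = -(1.4159 + 1.7475 + 1.1756 + 2.0669) = -6.4057
Step 2: Compute augmented objective.
t*f(x) = 8.11*-2.14 = -17.3554
Total = -17.3554 - 6.4057 = -23.7611


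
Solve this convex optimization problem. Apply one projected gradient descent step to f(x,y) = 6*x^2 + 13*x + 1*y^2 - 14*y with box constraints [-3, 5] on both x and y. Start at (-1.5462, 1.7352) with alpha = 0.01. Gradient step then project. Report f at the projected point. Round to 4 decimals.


Step 1: Compute gradient at (-1.5462, 1.7352).
grad_x = 2*6*-1.5462 + 13 = -5.5544
grad_y = 2*1*1.7352 - 14 = -10.5296
Step 2: Gradient step.
x_raw = -1.5462 - 0.01*-5.5544 = -1.4907
y_raw = 1.7352 - 0.01*-10.5296 = 1.8405
Step 3: Project onto [-3, 5].
x_proj = clip(-1.4907) = -1.4907
y_proj = clip(1.8405) = 1.8405
Step 4: Evaluate f.
f(-1.4907, 1.8405) = -28.4257


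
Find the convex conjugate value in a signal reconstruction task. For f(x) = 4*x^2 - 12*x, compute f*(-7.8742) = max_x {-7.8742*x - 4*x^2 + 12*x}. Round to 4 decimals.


f*(y) = sup_x {y*x - a*x^2 - b*x} = sup_x {(y-b)*x - a*x^2}
FOC: (y - b) - 2a*x = 0 => x* = (y - b)/(2a)
x* = (-7.8742 + 12)/(2*4) = 0.5157
f*(-7.8742) = (y-b)^2/(4a) = (-7.8742 + 12)^2/(4*4)
= 17.0222/16 = 1.0639


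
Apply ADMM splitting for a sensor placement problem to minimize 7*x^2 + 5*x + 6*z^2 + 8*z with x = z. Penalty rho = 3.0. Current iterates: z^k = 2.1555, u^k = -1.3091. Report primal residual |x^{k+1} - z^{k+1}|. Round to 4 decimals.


ADMM iteration with rho = 3.0, z^k = 2.1555, u^k = -1.3091
Step 1: x-update.
Minimize 7*x^2 + 5*x + (3.0/2)*(x - 2.1555 - 1.3091)^2
FOC: (2*7 + 3.0)*x = -5 + 3.0*(2.1555 + 1.3091)
x^{k+1} = 0.3173
Step 2: z-update.
Minimize 6*z^2 + 8*z + (3.0/2)*(0.3173 - z - 1.3091)^2
FOC: (2*6 + 3.0)*z = -8 + 3.0*(0.3173 - 1.3091)
z^{k+1} = -0.7317
Step 3: u-update.
u^{k+1} = -1.3091 + 0.3173 + 0.7317 = -0.2601
Step 4: Primal residual = |0.3173 + 0.7317| = 1.049


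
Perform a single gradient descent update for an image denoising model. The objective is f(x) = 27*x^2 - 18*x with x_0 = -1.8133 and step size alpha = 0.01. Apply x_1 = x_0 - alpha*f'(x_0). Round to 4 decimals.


We compute the gradient at x_0 and apply the update.
f'(x) = 54*x - 18
f'(-1.8133) = 54*-1.8133 - 18 = -115.9182
x_1 = -1.8133 - 0.01*-115.9182 = -0.6541


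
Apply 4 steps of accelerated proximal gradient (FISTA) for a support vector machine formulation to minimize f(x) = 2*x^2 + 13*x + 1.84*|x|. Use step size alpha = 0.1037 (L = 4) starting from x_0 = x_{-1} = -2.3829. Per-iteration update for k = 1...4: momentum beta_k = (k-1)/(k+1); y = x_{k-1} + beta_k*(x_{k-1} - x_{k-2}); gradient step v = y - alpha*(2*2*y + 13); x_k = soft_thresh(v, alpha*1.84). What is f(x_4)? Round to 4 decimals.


FISTA on f(x) = 2*x^2 + 13*x + 1.84*|x|
L = 4, alpha = 0.1037
Iteration 1: beta = 0.0, y = -2.3829 + 0.0*(-2.3829 + 2.3829) = -2.3829
  grad(y) = 3.4684, v = y - alpha*grad = -2.7426
  prox(v) = soft_thresh(-2.7426, 0.1908) = -2.5518
Iteration 2: beta = 0.3333, y = -2.5518 + 0.3333*(-2.5518 + 2.3829) = -2.6081
  grad(y) = 2.5678, v = y - alpha*grad = -2.8743
  prox(v) = soft_thresh(-2.8743, 0.1908) = -2.6835
Iteration 3: beta = 0.5, y = -2.6835 + 0.5*(-2.6835 + 2.5518) = -2.7494
  grad(y) = 2.0024, v = y - alpha*grad = -2.9571
  prox(v) = soft_thresh(-2.9571, 0.1908) = -2.7662
Iteration 4: beta = 0.6, y = -2.7662 + 0.6*(-2.7662 + 2.6835) = -2.8159
  grad(y) = 1.7365, v = y - alpha*grad = -2.996
  prox(v) = soft_thresh(-2.996, 0.1908) = -2.8051
f(x_4) = 2*(-2.8051)^2 + 13*(-2.8051) + 1.84*|-2.8051| = -15.5677


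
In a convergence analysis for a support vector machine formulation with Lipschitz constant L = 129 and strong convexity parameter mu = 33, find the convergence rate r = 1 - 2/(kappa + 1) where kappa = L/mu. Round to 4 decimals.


Step 1: Compute the condition number.
kappa = L/mu = 129/33 = 3.9091
Step 2: Compute the convergence rate.
r = 1 - 2/(kappa + 1) = 1 - 2*mu/(L + mu) = (L - mu)/(L + mu) = 96/162 = 0.5926


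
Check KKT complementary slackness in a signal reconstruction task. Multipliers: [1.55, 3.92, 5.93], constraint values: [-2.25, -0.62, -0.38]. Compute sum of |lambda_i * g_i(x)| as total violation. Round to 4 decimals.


KKT complementary slackness check:
lambda_1 * g_1 = 1.55 * -2.25 = -3.4875
lambda_2 * g_2 = 3.92 * -0.62 = -2.4304
lambda_3 * g_3 = 5.93 * -0.38 = -2.2534
Total violation = 3.4875 + 2.4304 + 2.2534 = 8.1713


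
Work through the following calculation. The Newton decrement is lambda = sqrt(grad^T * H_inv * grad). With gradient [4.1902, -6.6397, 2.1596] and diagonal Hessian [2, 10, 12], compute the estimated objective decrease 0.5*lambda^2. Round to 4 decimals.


Step 1: H is diagonal, so H^(-1) * g = [2.0951, -0.664, 0.18].
Step 2: g^T H^(-1) g = sum_i g_i^2 / H_ii
  = (4.1902)^2/2 + (-6.6397)^2/10 + (2.1596)^2/12
  = 8.7789 + 4.4086 + 0.3887 = 13.5761
Step 3: Objective decrease = 0.5 * g^T H^(-1) g = 6.7881


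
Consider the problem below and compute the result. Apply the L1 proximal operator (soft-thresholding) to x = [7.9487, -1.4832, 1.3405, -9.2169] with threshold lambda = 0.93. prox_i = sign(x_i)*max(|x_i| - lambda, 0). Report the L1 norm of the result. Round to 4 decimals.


Soft-thresholding with lambda = 0.93:
prox(7.9487) = sign(7.9487)*max(|7.9487| - 0.93, 0) = 7.0187
prox(-1.4832) = sign(-1.4832)*max(|-1.4832| - 0.93, 0) = -0.5532
prox(1.3405) = sign(1.3405)*max(|1.3405| - 0.93, 0) = 0.4105
prox(-9.2169) = sign(-9.2169)*max(|-9.2169| - 0.93, 0) = -8.2869
prox(x) = [7.0187, -0.5532, 0.4105, -8.2869]
||prox(x)||_1 = 7.0187 + 0.5532 + 0.4105 + 8.2869 = 16.2693


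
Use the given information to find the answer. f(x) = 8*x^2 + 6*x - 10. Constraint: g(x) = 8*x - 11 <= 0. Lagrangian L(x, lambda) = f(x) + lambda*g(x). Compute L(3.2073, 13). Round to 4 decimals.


Step 1: Evaluate f(x).
f(3.2073) = 8*3.2073^2 + 6*3.2073 - 10 = 91.538
Step 2: Evaluate g(x).
g(3.2073) = 8*3.2073 - 11 = 14.6584
Step 3: Compute Lagrangian.
L = 91.538 + 13*14.6584 = 282.0972


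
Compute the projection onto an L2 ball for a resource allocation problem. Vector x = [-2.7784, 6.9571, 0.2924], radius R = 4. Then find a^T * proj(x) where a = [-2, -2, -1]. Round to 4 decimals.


Step 1: Compute ||x|| (intermediates to 6 decimals).
||x|| = sqrt((-2.7784)^2 + 6.9571^2 + 0.2924^2) = 7.497082
Step 2: Project.
Since ||x|| > R, scale = R/||x|| = 4/7.497082 = 0.533541, proj(x) = scale * x
proj(x) = [-1.48239, 3.711898, 0.156007]
Step 3: Dot product.
a^T * proj(x) = -2*(-1.48239) - 2*3.711898 - 1*0.156007 = -4.615


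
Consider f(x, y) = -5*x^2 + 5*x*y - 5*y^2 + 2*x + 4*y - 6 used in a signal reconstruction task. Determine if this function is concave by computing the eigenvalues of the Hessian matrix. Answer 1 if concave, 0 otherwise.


The Hessian of f(x,y) = -5*x^2 + 5*x*y - 5*y^2 + 2*x + 4*y - 6 is:
H = [[-10, 5], [5, -10]]
Trace = -10 - 10 = -20
Determinant = -10*-10 - (5)^2 = 75
Discriminant = (-20)^2 - 4*75 = 100.0
Eigenvalues: lambda_1 = -15.0, lambda_2 = -5.0
The function is concave.

1


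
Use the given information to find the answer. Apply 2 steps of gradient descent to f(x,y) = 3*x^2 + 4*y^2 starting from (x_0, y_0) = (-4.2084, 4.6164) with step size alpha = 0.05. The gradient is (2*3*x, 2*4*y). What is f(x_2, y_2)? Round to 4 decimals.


Gradient descent on f(x,y) = 3*x^2 + 4*y^2.
Starting point: (-4.2084, 4.6164), alpha = 0.05
Step 1: grad_x = 2*3*-4.2084 = -25.2504, grad_y = 2*4*4.6164 = 36.9312
  x_1 = -4.2084 - 0.05*-25.2504 = -2.9459
  y_1 = 4.6164 - 0.05*36.9312 = 2.7698
Step 2: grad_x = 2*3*-2.9459 = -17.6753, grad_y = 2*4*2.7698 = 22.1587
  x_2 = -2.9459 - 0.05*-17.6753 = -2.0621
  y_2 = 2.7698 - 0.05*22.1587 = 1.6619
f(-2.0621, 1.6619) = 3*(-2.0621)^2 + 4*1.6619^2 = 23.8047
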